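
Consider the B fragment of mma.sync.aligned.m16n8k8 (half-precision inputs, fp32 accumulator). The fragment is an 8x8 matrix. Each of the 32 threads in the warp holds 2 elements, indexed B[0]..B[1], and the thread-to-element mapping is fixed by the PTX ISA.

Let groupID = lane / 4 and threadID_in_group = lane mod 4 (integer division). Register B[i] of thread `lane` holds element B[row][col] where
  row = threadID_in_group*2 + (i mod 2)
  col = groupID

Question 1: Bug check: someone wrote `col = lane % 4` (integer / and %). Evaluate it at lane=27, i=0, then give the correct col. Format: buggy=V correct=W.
buggy=3 correct=6

`lane % 4`[27,0]=>3
lane 27: grp=6 (27/4), tig=3 (27%4)
i=0: r=3*2+0=6, c=grp=6
col: 3 vs 6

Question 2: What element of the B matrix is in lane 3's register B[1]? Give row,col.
lane 3: grp=0 (3/4), tig=3 (3%4)
i=1: r=3*2+1=7, c=grp=0

7,0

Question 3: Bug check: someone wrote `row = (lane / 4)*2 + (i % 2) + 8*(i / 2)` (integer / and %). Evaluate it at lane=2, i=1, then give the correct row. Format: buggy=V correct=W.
buggy=1 correct=5

`(lane / 4)*2 + (i % 2) + 8*(i / 2)`[2,1]->1
lane 2->2/4=0, 2 mod 4=2
i=1  r:2·2+1->5  c:0
row: 1 vs 5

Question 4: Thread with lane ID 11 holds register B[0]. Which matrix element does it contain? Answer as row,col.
6,2

lane 11: G=2 (11/4), T=3 (11%4)
i=0: r=3*2+0=6, c=G=2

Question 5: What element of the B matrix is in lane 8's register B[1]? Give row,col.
L=8->gid=8>>2=2, tid=8&3=0
[1]->row 0·2+1=1  col gid=2

1,2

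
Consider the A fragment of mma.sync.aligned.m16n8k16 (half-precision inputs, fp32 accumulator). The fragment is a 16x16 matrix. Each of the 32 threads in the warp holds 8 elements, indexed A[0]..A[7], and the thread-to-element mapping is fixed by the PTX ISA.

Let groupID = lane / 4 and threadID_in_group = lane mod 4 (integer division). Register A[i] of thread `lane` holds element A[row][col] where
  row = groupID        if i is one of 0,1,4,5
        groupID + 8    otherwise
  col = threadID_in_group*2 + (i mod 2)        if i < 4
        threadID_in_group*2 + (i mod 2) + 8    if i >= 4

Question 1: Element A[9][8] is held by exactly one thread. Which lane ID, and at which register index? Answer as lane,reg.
r: 9->gid=1,r8=1  c: 8->c8=1,tid=0,i&1=0
L=1*4+0=4  i=1*4+1*2+0=6

4,6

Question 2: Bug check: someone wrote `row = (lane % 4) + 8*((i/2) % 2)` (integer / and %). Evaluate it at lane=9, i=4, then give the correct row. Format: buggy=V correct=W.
buggy=1 correct=2

`(lane % 4) + 8*((i/2) % 2)`[9,4]→1
9: G=2,T=1
[4] (2+0,1*2+0+8) = (2,10)
row: 1 vs 2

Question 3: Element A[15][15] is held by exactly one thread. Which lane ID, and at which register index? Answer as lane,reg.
r:15=>grp=7,rB=1  c:15=>cB=1,tig=3,lo=1
L=7*4+3=31  i=1*4+1*2+1=7

31,7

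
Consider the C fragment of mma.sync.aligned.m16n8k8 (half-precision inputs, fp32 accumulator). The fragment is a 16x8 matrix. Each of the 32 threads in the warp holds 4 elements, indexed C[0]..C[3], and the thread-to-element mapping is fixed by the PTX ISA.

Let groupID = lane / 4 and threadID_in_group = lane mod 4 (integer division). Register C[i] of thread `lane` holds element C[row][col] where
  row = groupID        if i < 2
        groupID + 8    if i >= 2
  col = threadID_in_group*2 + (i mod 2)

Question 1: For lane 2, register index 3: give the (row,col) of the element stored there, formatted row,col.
lane 2->2/4=0, 2 mod 4=2
i=3  r:0+8->8  c:2·2+1->5

8,5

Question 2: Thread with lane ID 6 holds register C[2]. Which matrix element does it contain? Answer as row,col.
9,4

lane 6: G=1 (6/4), T=2 (6%4)
i=2: r=1+8=9, c=2*2+0=4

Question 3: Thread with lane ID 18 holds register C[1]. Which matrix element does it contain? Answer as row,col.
lane 18->18/4=4, 18 mod 4=2
i=1  r:4+0->4  c:2·2+1->5

4,5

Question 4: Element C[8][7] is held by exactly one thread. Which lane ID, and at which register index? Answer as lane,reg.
r=8->g=0,rb=1  c=7->t=3,b0=1
L=0*4+3=3  i=1*2+1=3

3,3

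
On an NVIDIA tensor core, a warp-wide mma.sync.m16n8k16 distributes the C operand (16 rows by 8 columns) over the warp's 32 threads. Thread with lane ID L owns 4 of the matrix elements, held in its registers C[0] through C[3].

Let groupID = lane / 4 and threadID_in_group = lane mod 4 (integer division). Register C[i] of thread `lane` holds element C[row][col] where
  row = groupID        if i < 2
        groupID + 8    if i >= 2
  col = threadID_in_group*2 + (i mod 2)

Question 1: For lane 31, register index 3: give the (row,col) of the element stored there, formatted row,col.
31: G=7,T=3
[3] (7+8,3*2+1) = (15,7)

15,7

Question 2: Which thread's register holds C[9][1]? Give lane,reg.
r: 9->gid=1,r8=1  c: 1->tid=0,i&1=1
L=1*4+0=4  i=1*2+1=3

4,3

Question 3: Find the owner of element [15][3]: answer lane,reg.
29,3

r: 15->gid=7,r8=1  c: 3->tid=1,i&1=1
L=7*4+1=29  i=1*2+1=3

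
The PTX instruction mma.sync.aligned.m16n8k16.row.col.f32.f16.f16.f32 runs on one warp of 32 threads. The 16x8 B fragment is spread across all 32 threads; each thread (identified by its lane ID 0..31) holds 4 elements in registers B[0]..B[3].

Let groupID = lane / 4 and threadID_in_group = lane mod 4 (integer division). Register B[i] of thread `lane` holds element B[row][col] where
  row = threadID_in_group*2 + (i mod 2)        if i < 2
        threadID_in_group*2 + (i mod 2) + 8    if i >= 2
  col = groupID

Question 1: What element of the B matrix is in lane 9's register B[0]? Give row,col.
lane 9=>9/4=2, 9 mod 4=1
i=0  r:2·1+0+0=>2  c:2

2,2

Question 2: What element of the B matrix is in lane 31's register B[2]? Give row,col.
14,7

lane 31->31/4=7, 31 mod 4=3
i=2  r:2·3+0+8->14  c:7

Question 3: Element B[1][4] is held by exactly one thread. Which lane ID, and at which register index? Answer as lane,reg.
c=4→G=4  r=1→rhi=0,T=0,p=1
L=4*4+0=16  i=0*2+1=1

16,1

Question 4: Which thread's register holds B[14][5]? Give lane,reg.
23,2

c:5=>grp=5  r:14=>rB=1,tig=3,lo=0
L=5*4+3=23  i=1*2+0=2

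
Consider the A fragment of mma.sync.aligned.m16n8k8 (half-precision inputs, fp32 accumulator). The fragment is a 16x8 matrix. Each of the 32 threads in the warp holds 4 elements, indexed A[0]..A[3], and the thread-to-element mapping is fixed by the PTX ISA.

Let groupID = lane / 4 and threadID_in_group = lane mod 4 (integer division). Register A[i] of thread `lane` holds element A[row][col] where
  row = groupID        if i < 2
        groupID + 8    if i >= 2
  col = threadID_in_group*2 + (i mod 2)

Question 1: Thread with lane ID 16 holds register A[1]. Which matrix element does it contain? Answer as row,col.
L=16->gid=16>>2=4, tid=16&3=0
[1]->row 4+0=4  col 0·2+1=1

4,1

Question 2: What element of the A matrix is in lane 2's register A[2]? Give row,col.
2: gid=0,tid=2
[2] (0+8,2*2+0) = (8,4)

8,4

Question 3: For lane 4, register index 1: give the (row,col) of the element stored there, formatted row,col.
1,1

L=4⇒gr=4>>2=1, th=4&3=0
[1]⇒row 1+0=1  col 0·2+1=1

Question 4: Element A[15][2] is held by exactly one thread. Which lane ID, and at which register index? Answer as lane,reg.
r:15=>grp=7,rB=1  c:2=>tig=1,lo=0
L=7*4+1=29  i=1*2+0=2

29,2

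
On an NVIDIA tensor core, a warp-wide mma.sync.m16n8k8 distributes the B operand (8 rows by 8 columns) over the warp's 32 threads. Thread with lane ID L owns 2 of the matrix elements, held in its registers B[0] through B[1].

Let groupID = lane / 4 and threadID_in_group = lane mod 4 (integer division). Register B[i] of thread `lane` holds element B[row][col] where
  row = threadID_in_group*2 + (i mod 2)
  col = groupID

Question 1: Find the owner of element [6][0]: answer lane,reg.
c=0→G=0  r=6→T=3,p=0
L=0*4+3=3  i=0=0

3,0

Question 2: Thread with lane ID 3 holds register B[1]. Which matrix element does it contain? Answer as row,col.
lane 3: gr=0 (3/4), th=3 (3%4)
i=1: r=3*2+1=7, c=gr=0

7,0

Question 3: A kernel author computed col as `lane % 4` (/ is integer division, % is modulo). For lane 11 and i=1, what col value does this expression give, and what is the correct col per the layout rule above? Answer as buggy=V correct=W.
`lane % 4`[11,1]=>3
lane 11=>11/4=2, 11 mod 4=3
i=1  r:2·3+1=>7  c:2
col: 3 vs 2

buggy=3 correct=2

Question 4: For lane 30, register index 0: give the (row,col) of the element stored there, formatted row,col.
4,7

L=30=>grp=30>>2=7, tig=30&3=2
[0]=>row 2·2+0=4  col grp=7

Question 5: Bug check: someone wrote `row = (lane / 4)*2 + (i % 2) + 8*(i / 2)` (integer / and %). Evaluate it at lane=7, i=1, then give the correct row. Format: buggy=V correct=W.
buggy=3 correct=7

`(lane / 4)*2 + (i % 2) + 8*(i / 2)`[7,1]⇒3
7: gr=1,th=3
[1] (3*2+1,1) = (7,1)
row: 3 vs 7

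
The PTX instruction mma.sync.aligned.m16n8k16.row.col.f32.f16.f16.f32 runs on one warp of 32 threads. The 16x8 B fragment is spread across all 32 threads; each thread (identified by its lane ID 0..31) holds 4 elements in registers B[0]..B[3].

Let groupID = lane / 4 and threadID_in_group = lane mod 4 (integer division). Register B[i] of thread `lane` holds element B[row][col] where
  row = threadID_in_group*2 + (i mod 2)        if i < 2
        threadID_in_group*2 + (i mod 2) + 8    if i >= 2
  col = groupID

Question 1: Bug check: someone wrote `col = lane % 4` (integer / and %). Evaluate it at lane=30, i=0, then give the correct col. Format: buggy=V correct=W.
buggy=2 correct=7

`lane % 4`[30,0]→2
lane 30→30/4=7, 30 mod 4=2
i=0  r:2·2+0+0→4  c:7
col: 2 vs 7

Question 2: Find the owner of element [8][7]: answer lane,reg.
28,2

c=7→G=7  r=8→rhi=1,T=0,p=0
L=7*4+0=28  i=1*2+0=2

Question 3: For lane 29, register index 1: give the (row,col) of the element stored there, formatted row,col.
3,7

L=29->gid=29>>2=7, tid=29&3=1
[1]->row 1·2+1+0=3  col gid=7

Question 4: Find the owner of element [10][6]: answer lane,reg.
c:6=>grp=6  r:10=>rB=1,tig=1,lo=0
L=6*4+1=25  i=1*2+0=2

25,2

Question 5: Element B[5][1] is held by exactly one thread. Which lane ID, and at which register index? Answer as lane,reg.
c=1→G=1  r=5→rhi=0,T=2,p=1
L=1*4+2=6  i=0*2+1=1

6,1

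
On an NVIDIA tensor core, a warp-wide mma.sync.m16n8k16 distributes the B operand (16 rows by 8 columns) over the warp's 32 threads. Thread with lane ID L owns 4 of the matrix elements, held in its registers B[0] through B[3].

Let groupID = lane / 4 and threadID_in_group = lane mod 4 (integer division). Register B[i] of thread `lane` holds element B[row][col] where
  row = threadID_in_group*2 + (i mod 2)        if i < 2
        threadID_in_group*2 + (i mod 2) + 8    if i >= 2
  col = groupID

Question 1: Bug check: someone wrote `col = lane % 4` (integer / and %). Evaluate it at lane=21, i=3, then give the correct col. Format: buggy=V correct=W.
buggy=1 correct=5

`lane % 4`[21,3]->1
lane 21->21/4=5, 21 mod 4=1
i=3  r:2·1+1+8->11  c:5
col: 1 vs 5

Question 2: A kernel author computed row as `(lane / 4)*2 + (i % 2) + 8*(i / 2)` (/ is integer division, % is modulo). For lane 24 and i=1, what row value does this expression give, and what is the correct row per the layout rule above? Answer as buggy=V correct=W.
buggy=13 correct=1

`(lane / 4)*2 + (i % 2) + 8*(i / 2)`[24,1]=>13
24: grp=6,tig=0
[1] (0*2+1+0,6) = (1,6)
row: 13 vs 1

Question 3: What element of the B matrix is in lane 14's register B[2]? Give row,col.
12,3

lane 14: grp=3 (14/4), tig=2 (14%4)
i=2: r=2*2+0+8=12, c=grp=3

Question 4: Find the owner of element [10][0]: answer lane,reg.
c=0→G=0  r=10→rhi=1,T=1,p=0
L=0*4+1=1  i=1*2+0=2

1,2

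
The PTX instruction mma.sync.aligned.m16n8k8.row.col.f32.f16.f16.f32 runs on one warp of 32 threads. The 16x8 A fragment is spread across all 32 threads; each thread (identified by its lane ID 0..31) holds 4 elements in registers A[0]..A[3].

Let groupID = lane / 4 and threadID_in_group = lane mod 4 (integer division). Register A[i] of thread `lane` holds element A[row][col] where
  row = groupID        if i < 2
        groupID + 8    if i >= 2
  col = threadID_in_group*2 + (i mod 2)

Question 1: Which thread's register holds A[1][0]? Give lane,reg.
r=1⇒gr=1,Rb=0  c=0⇒th=0,odd=0
L=1*4+0=4  i=0*2+0=0

4,0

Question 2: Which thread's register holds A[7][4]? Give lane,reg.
r=7→G=7,rhi=0  c=4→T=2,p=0
L=7*4+2=30  i=0*2+0=0

30,0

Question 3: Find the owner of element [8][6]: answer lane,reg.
r=8⇒gr=0,Rb=1  c=6⇒th=3,odd=0
L=0*4+3=3  i=1*2+0=2

3,2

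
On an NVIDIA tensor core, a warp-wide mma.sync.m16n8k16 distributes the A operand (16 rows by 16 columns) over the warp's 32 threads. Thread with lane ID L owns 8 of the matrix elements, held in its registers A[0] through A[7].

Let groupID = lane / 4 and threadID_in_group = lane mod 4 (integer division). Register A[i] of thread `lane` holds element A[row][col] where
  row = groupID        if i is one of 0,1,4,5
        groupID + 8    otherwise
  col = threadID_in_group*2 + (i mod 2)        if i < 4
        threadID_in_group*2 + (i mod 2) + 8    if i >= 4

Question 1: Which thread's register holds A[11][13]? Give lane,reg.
r=11⇒gr=3,Rb=1  c=13⇒Cb=1,th=2,odd=1
L=3*4+2=14  i=1*4+1*2+1=7

14,7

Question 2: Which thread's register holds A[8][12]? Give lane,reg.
2,6

r=8->g=0,rb=1  c=12->cb=1,t=2,b0=0
L=0*4+2=2  i=1*4+1*2+0=6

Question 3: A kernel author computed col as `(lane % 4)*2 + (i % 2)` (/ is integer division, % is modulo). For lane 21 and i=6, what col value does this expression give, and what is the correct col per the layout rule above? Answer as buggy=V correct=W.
`(lane % 4)*2 + (i % 2)`[21,6]⇒2
lane 21: gr=5 (21/4), th=1 (21%4)
i=6: r=5+8=13, c=1*2+0+8=10
col: 2 vs 10

buggy=2 correct=10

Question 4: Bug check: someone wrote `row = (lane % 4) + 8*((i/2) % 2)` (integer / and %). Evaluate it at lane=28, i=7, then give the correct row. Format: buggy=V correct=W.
buggy=8 correct=15

`(lane % 4) + 8*((i/2) % 2)`[28,7]→8
lane 28→28/4=7, 28 mod 4=0
i=7  r:7+8→15  c:2·0+1+8→9
row: 8 vs 15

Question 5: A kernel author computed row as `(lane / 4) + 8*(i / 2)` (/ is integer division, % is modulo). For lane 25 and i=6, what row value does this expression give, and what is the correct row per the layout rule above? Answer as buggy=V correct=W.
buggy=30 correct=14

`(lane / 4) + 8*(i / 2)`[25,6]⇒30
lane 25⇒25/4=6, 25 mod 4=1
i=6  r:6+8⇒14  c:2·1+0+8⇒10
row: 30 vs 14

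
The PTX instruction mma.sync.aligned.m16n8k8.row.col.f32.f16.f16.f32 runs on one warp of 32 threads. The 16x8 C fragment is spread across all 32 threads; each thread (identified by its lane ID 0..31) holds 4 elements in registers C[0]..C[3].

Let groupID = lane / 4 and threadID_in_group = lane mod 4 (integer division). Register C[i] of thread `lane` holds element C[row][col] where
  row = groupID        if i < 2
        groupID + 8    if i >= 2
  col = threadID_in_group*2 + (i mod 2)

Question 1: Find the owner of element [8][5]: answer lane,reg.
r: 8->gid=0,r8=1  c: 5->tid=2,i&1=1
L=0*4+2=2  i=1*2+1=3

2,3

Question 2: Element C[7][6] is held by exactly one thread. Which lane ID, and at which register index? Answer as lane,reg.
31,0

r=7→G=7,rhi=0  c=6→T=3,p=0
L=7*4+3=31  i=0*2+0=0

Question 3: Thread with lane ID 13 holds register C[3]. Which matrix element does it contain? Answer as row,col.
11,3

L=13->g=13>>2=3, t=13&3=1
[3]->row 3+8=11  col 1·2+1=3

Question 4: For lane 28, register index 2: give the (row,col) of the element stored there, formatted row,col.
L=28⇒gr=28>>2=7, th=28&3=0
[2]⇒row 7+8=15  col 0·2+0=0

15,0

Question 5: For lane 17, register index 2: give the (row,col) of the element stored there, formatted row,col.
12,2

17: gid=4,tid=1
[2] (4+8,1*2+0) = (12,2)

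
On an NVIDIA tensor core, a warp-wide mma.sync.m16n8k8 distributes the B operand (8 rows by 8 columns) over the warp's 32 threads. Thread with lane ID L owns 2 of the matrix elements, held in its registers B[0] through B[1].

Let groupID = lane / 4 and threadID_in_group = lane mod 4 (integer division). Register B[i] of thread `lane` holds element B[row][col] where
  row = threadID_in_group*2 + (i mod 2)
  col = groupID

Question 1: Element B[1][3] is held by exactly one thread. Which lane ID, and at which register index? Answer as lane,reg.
12,1

c: 3->gid=3  r: 1->tid=0,i&1=1
L=3*4+0=12  i=1=1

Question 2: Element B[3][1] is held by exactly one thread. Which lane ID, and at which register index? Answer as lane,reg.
c=1->g=1  r=3->t=1,b0=1
L=1*4+1=5  i=1=1

5,1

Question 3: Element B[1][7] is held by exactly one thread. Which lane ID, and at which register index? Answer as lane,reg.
28,1

c:7=>grp=7  r:1=>tig=0,lo=1
L=7*4+0=28  i=1=1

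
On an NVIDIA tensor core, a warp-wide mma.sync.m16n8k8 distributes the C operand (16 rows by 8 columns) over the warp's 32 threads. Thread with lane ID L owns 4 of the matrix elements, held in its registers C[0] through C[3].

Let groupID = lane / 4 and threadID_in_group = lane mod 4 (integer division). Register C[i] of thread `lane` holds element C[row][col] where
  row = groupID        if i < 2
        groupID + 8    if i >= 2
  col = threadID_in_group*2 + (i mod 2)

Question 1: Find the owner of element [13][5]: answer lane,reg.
r:13=>grp=5,rB=1  c:5=>tig=2,lo=1
L=5*4+2=22  i=1*2+1=3

22,3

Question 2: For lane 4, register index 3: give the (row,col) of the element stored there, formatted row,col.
9,1

lane 4⇒4/4=1, 4 mod 4=0
i=3  r:1+8⇒9  c:2·0+1⇒1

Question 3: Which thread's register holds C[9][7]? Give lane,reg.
7,3

r=9⇒gr=1,Rb=1  c=7⇒th=3,odd=1
L=1*4+3=7  i=1*2+1=3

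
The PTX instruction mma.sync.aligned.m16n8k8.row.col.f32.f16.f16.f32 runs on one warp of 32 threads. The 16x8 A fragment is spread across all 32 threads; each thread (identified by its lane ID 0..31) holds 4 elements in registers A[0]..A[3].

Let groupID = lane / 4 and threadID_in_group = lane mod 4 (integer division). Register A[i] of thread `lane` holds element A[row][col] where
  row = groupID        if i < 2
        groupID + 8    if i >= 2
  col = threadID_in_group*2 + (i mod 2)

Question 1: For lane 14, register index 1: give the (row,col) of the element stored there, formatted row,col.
14: G=3,T=2
[1] (3+0,2*2+1) = (3,5)

3,5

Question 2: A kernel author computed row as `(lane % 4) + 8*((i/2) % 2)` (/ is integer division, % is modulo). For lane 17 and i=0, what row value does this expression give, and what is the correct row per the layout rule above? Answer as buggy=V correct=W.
buggy=1 correct=4

`(lane % 4) + 8*((i/2) % 2)`[17,0]⇒1
lane 17: gr=4 (17/4), th=1 (17%4)
i=0: r=4+0=4, c=1*2+0=2
row: 1 vs 4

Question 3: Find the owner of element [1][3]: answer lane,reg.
r=1⇒gr=1,Rb=0  c=3⇒th=1,odd=1
L=1*4+1=5  i=0*2+1=1

5,1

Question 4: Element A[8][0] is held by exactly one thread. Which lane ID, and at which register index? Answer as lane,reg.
0,2

r=8⇒gr=0,Rb=1  c=0⇒th=0,odd=0
L=0*4+0=0  i=1*2+0=2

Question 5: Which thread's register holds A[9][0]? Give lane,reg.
4,2

r: 9->gid=1,r8=1  c: 0->tid=0,i&1=0
L=1*4+0=4  i=1*2+0=2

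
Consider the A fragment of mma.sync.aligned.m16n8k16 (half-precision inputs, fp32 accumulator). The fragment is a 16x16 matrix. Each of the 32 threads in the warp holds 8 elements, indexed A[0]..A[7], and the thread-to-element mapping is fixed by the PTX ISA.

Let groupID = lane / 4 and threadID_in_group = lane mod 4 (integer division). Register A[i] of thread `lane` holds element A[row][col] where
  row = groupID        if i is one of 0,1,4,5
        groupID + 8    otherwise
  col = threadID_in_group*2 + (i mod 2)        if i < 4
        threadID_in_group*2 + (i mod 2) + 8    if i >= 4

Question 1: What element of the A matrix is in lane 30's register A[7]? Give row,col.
15,13

lane 30->30/4=7, 30 mod 4=2
i=7  r:7+8->15  c:2·2+1+8->13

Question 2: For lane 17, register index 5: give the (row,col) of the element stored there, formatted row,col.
4,11

lane 17->17/4=4, 17 mod 4=1
i=5  r:4+0->4  c:2·1+1+8->11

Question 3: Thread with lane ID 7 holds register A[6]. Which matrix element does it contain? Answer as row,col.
9,14

lane 7->7/4=1, 7 mod 4=3
i=6  r:1+8->9  c:2·3+0+8->14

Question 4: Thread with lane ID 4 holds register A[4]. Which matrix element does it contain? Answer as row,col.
1,8

lane 4->4/4=1, 4 mod 4=0
i=4  r:1+0->1  c:2·0+0+8->8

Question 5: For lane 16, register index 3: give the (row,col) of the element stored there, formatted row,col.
lane 16->16/4=4, 16 mod 4=0
i=3  r:4+8->12  c:2·0+1+0->1

12,1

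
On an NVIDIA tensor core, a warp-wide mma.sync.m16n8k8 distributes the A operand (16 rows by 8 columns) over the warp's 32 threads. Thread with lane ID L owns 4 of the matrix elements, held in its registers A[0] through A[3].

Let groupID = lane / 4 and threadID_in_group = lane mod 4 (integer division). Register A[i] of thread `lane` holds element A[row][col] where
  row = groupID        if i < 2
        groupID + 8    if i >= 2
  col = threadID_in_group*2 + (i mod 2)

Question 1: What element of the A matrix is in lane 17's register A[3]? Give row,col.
lane 17=>17/4=4, 17 mod 4=1
i=3  r:4+8=>12  c:2·1+1=>3

12,3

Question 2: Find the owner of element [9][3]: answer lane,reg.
r:9=>grp=1,rB=1  c:3=>tig=1,lo=1
L=1*4+1=5  i=1*2+1=3

5,3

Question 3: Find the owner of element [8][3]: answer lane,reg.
1,3

r=8⇒gr=0,Rb=1  c=3⇒th=1,odd=1
L=0*4+1=1  i=1*2+1=3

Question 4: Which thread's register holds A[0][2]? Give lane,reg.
r=0->g=0,rb=0  c=2->t=1,b0=0
L=0*4+1=1  i=0*2+0=0

1,0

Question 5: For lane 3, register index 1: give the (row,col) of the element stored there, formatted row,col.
lane 3: gid=0 (3/4), tid=3 (3%4)
i=1: r=0+0=0, c=3*2+1=7

0,7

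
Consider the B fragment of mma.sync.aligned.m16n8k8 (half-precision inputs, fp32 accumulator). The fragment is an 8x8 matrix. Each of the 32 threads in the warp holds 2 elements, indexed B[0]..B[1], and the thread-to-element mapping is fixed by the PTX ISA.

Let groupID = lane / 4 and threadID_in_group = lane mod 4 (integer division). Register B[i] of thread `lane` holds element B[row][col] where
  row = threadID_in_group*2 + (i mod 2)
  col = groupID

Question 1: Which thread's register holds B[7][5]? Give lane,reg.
c: 5->gid=5  r: 7->tid=3,i&1=1
L=5*4+3=23  i=1=1

23,1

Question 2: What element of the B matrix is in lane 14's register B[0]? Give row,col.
4,3

lane 14→14/4=3, 14 mod 4=2
i=0  r:2·2+0→4  c:3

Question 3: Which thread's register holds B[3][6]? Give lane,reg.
c:6=>grp=6  r:3=>tig=1,lo=1
L=6*4+1=25  i=1=1

25,1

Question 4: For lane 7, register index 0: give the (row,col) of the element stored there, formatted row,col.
6,1

lane 7: gid=1 (7/4), tid=3 (7%4)
i=0: r=3*2+0=6, c=gid=1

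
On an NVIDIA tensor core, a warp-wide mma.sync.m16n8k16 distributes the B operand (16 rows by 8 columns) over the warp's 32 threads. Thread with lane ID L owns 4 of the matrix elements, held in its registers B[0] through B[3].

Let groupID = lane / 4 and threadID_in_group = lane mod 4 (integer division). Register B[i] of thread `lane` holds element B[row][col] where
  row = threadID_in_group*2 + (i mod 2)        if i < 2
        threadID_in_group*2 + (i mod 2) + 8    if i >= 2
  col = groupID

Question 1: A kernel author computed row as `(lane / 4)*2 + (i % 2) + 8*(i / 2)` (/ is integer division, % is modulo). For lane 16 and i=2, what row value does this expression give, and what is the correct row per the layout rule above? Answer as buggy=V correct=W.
buggy=16 correct=8

`(lane / 4)*2 + (i % 2) + 8*(i / 2)`[16,2]→16
L=16→G=16>>2=4, T=16&3=0
[2]→row 0·2+0+8=8  col G=4
row: 16 vs 8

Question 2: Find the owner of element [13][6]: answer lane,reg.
26,3

c: 6->gid=6  r: 13->r8=1,tid=2,i&1=1
L=6*4+2=26  i=1*2+1=3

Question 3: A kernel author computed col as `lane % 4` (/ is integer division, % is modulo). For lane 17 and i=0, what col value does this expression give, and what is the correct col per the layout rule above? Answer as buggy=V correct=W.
buggy=1 correct=4

`lane % 4`[17,0]->1
L=17->gid=17>>2=4, tid=17&3=1
[0]->row 1·2+0+0=2  col gid=4
col: 1 vs 4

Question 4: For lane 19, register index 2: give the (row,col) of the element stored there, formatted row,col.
L=19=>grp=19>>2=4, tig=19&3=3
[2]=>row 3·2+0+8=14  col grp=4

14,4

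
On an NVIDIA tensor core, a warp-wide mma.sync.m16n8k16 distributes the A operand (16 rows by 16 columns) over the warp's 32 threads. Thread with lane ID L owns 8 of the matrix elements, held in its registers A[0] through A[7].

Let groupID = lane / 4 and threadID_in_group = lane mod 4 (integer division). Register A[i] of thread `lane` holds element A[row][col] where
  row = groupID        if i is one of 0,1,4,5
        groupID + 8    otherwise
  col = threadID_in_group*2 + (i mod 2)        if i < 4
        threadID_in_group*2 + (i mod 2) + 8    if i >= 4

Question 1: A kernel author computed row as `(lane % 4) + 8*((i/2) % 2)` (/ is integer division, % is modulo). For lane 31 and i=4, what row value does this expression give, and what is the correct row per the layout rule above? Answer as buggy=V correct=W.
`(lane % 4) + 8*((i/2) % 2)`[31,4]=>3
31: grp=7,tig=3
[4] (7+0,3*2+0+8) = (7,14)
row: 3 vs 7

buggy=3 correct=7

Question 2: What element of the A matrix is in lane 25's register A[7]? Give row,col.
lane 25: g=6 (25/4), t=1 (25%4)
i=7: r=6+8=14, c=1*2+1+8=11

14,11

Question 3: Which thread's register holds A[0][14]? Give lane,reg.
3,4

r: 0->gid=0,r8=0  c: 14->c8=1,tid=3,i&1=0
L=0*4+3=3  i=1*4+0*2+0=4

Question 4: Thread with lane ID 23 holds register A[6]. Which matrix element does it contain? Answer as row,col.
lane 23: gid=5 (23/4), tid=3 (23%4)
i=6: r=5+8=13, c=3*2+0+8=14

13,14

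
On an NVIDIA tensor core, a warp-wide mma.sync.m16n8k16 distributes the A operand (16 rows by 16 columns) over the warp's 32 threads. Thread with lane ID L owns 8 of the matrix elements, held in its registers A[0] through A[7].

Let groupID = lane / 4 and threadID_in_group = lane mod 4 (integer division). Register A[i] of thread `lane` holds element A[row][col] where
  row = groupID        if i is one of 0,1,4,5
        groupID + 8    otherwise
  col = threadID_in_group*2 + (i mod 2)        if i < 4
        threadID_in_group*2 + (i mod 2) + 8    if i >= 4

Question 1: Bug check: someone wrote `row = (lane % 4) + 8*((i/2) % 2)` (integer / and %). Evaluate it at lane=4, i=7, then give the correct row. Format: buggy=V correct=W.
`(lane % 4) + 8*((i/2) % 2)`[4,7]⇒8
L=4⇒gr=4>>2=1, th=4&3=0
[7]⇒row 1+8=9  col 0·2+1+8=9
row: 8 vs 9

buggy=8 correct=9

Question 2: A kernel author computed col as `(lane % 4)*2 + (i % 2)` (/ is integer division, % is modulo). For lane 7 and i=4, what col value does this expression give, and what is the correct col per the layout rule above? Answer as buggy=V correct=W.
buggy=6 correct=14

`(lane % 4)*2 + (i % 2)`[7,4]->6
lane 7: gid=1 (7/4), tid=3 (7%4)
i=4: r=1+0=1, c=3*2+0+8=14
col: 6 vs 14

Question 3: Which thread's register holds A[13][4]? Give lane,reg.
22,2

r=13→G=5,rhi=1  c=4→chi=0,T=2,p=0
L=5*4+2=22  i=0*4+1*2+0=2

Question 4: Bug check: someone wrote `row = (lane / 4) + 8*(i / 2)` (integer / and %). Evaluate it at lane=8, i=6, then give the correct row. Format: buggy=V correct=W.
`(lane / 4) + 8*(i / 2)`[8,6]⇒26
lane 8: gr=2 (8/4), th=0 (8%4)
i=6: r=2+8=10, c=0*2+0+8=8
row: 26 vs 10

buggy=26 correct=10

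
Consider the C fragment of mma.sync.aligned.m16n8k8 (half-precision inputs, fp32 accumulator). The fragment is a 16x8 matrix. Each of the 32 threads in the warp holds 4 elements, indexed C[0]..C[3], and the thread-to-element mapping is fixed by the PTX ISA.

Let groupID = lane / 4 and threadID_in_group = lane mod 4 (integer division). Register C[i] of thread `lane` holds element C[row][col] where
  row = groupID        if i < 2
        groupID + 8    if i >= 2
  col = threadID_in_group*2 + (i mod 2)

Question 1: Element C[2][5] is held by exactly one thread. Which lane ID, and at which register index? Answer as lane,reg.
r=2⇒gr=2,Rb=0  c=5⇒th=2,odd=1
L=2*4+2=10  i=0*2+1=1

10,1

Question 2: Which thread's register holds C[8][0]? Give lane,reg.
0,2

r=8->g=0,rb=1  c=0->t=0,b0=0
L=0*4+0=0  i=1*2+0=2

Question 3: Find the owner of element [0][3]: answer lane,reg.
1,1

r:0=>grp=0,rB=0  c:3=>tig=1,lo=1
L=0*4+1=1  i=0*2+1=1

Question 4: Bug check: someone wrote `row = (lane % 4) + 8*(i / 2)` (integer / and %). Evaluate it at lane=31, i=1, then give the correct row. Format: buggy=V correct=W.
`(lane % 4) + 8*(i / 2)`[31,1]->3
lane 31: g=7 (31/4), t=3 (31%4)
i=1: r=7+0=7, c=3*2+1=7
row: 3 vs 7

buggy=3 correct=7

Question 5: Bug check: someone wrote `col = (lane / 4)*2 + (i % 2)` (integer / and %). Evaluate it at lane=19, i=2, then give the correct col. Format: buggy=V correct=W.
`(lane / 4)*2 + (i % 2)`[19,2]->8
L=19->g=19>>2=4, t=19&3=3
[2]->row 4+8=12  col 3·2+0=6
col: 8 vs 6

buggy=8 correct=6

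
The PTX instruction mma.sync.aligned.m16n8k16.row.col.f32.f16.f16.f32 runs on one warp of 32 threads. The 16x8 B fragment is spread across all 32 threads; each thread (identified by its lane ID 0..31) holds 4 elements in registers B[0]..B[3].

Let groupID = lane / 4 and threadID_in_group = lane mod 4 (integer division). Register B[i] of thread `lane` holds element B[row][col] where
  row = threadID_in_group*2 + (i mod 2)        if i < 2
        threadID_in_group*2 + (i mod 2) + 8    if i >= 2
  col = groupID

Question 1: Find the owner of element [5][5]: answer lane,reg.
22,1

c=5→G=5  r=5→rhi=0,T=2,p=1
L=5*4+2=22  i=0*2+1=1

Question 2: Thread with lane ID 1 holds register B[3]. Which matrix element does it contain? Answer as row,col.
1: grp=0,tig=1
[3] (1*2+1+8,0) = (11,0)

11,0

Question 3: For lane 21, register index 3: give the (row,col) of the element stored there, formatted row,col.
11,5

lane 21->21/4=5, 21 mod 4=1
i=3  r:2·1+1+8->11  c:5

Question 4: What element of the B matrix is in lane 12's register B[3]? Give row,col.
lane 12: gid=3 (12/4), tid=0 (12%4)
i=3: r=0*2+1+8=9, c=gid=3

9,3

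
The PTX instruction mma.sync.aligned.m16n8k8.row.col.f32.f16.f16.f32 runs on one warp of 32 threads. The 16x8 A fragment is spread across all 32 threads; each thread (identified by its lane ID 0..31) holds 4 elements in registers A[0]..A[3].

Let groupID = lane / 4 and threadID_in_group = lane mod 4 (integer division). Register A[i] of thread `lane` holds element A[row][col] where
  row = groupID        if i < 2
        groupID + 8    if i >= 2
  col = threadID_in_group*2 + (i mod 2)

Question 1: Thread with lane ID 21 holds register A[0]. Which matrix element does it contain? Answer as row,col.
5,2

lane 21: grp=5 (21/4), tig=1 (21%4)
i=0: r=5+0=5, c=1*2+0=2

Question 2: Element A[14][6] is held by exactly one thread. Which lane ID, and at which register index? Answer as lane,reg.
27,2

r=14→G=6,rhi=1  c=6→T=3,p=0
L=6*4+3=27  i=1*2+0=2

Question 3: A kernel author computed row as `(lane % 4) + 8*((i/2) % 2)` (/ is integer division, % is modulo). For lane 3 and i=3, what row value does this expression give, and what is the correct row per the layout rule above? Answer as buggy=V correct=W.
buggy=11 correct=8

`(lane % 4) + 8*((i/2) % 2)`[3,3]⇒11
lane 3⇒3/4=0, 3 mod 4=3
i=3  r:0+8⇒8  c:2·3+1⇒7
row: 11 vs 8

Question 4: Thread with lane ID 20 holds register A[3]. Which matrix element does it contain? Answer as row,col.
13,1

L=20⇒gr=20>>2=5, th=20&3=0
[3]⇒row 5+8=13  col 0·2+1=1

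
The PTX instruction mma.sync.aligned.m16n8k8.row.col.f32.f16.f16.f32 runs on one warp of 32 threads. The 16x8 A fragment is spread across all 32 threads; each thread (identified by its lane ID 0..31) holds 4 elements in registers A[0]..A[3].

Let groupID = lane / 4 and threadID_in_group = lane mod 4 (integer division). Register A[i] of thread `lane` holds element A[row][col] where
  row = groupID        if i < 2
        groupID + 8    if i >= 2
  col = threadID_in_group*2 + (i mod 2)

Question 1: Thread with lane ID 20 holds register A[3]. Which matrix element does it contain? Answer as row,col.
13,1

lane 20: g=5 (20/4), t=0 (20%4)
i=3: r=5+8=13, c=0*2+1=1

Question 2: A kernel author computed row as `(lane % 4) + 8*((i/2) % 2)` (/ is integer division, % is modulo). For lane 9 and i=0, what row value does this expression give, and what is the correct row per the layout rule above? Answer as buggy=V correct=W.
`(lane % 4) + 8*((i/2) % 2)`[9,0]→1
lane 9→9/4=2, 9 mod 4=1
i=0  r:2+0→2  c:2·1+0→2
row: 1 vs 2

buggy=1 correct=2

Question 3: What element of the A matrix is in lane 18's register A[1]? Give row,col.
18: G=4,T=2
[1] (4+0,2*2+1) = (4,5)

4,5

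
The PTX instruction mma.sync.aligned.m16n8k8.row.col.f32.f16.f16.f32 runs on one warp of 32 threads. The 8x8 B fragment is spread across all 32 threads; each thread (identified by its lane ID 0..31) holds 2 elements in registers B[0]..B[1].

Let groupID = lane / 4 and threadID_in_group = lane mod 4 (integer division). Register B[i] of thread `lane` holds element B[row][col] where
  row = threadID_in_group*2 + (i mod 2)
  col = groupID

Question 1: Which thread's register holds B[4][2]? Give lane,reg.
10,0

c=2->g=2  r=4->t=2,b0=0
L=2*4+2=10  i=0=0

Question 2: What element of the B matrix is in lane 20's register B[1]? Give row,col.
lane 20⇒20/4=5, 20 mod 4=0
i=1  r:2·0+1⇒1  c:5

1,5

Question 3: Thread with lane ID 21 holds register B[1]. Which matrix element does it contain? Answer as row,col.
21: gr=5,th=1
[1] (1*2+1,5) = (3,5)

3,5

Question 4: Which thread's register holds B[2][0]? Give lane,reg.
1,0

c: 0->gid=0  r: 2->tid=1,i&1=0
L=0*4+1=1  i=0=0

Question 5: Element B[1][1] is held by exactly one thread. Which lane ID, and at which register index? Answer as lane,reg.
c=1⇒gr=1  r=1⇒th=0,odd=1
L=1*4+0=4  i=1=1

4,1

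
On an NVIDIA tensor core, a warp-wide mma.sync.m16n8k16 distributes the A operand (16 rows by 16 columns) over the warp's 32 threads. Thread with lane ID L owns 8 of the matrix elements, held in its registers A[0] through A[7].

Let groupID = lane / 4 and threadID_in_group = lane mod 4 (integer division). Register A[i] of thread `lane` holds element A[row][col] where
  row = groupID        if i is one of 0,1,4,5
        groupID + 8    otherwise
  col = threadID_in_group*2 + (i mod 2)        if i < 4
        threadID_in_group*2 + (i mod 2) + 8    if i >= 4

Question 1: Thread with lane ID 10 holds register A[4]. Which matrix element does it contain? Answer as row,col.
lane 10->10/4=2, 10 mod 4=2
i=4  r:2+0->2  c:2·2+0+8->12

2,12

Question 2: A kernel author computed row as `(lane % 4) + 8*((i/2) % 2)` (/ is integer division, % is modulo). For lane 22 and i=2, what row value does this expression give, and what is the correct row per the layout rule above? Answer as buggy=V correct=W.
buggy=10 correct=13

`(lane % 4) + 8*((i/2) % 2)`[22,2]=>10
L=22=>grp=22>>2=5, tig=22&3=2
[2]=>row 5+8=13  col 2·2+0+0=4
row: 10 vs 13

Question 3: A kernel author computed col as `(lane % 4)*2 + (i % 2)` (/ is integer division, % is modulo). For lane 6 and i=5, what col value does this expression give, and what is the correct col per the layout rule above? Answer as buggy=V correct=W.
`(lane % 4)*2 + (i % 2)`[6,5]->5
lane 6: g=1 (6/4), t=2 (6%4)
i=5: r=1+0=1, c=2*2+1+8=13
col: 5 vs 13

buggy=5 correct=13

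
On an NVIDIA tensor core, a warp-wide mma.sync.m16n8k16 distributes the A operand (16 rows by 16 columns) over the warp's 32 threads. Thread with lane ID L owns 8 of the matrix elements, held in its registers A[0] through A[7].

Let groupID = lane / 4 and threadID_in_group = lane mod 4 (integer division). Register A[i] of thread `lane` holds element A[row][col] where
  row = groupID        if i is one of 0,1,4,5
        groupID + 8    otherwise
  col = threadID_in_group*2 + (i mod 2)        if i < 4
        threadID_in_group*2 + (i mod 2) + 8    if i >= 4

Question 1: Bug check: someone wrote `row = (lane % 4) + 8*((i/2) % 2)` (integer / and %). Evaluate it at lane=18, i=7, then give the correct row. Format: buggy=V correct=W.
`(lane % 4) + 8*((i/2) % 2)`[18,7]->10
lane 18: g=4 (18/4), t=2 (18%4)
i=7: r=4+8=12, c=2*2+1+8=13
row: 10 vs 12

buggy=10 correct=12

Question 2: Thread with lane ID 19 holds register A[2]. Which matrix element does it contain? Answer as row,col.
lane 19: gid=4 (19/4), tid=3 (19%4)
i=2: r=4+8=12, c=3*2+0+0=6

12,6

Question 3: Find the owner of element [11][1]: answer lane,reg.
12,3

r=11->g=3,rb=1  c=1->cb=0,t=0,b0=1
L=3*4+0=12  i=0*4+1*2+1=3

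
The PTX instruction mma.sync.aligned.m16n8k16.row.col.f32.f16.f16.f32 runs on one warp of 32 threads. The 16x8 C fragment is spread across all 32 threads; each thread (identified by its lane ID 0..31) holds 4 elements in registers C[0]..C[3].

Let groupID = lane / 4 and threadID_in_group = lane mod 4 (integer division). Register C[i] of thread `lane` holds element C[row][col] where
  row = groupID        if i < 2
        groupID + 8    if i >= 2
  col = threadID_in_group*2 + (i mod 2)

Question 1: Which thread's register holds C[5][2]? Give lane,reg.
21,0

r=5->g=5,rb=0  c=2->t=1,b0=0
L=5*4+1=21  i=0*2+0=0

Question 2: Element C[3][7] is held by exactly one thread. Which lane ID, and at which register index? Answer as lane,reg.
r=3⇒gr=3,Rb=0  c=7⇒th=3,odd=1
L=3*4+3=15  i=0*2+1=1

15,1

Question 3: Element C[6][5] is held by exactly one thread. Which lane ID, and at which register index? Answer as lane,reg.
r=6->g=6,rb=0  c=5->t=2,b0=1
L=6*4+2=26  i=0*2+1=1

26,1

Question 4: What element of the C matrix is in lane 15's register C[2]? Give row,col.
15: gr=3,th=3
[2] (3+8,3*2+0) = (11,6)

11,6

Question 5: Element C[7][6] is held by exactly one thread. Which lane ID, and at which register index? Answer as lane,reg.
r=7⇒gr=7,Rb=0  c=6⇒th=3,odd=0
L=7*4+3=31  i=0*2+0=0

31,0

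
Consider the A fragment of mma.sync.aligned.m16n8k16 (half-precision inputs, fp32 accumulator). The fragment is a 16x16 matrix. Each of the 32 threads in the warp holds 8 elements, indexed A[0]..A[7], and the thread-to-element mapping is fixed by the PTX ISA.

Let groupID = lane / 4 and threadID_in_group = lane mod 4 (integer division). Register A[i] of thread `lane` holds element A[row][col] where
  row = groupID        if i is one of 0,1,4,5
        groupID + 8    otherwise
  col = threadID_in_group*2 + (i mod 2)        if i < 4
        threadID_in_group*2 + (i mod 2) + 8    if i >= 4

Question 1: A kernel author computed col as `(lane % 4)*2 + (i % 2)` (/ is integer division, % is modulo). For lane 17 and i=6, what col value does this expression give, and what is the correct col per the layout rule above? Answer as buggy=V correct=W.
buggy=2 correct=10

`(lane % 4)*2 + (i % 2)`[17,6]=>2
17: grp=4,tig=1
[6] (4+8,1*2+0+8) = (12,10)
col: 2 vs 10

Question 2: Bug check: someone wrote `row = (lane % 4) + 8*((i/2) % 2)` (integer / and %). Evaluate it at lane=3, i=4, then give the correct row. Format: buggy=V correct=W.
`(lane % 4) + 8*((i/2) % 2)`[3,4]⇒3
3: gr=0,th=3
[4] (0+0,3*2+0+8) = (0,14)
row: 3 vs 0

buggy=3 correct=0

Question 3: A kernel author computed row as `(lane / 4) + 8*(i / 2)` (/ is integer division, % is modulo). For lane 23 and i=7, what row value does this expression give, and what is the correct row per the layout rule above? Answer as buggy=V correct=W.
`(lane / 4) + 8*(i / 2)`[23,7]⇒29
lane 23⇒23/4=5, 23 mod 4=3
i=7  r:5+8⇒13  c:2·3+1+8⇒15
row: 29 vs 13

buggy=29 correct=13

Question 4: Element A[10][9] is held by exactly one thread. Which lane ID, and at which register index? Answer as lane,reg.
r=10⇒gr=2,Rb=1  c=9⇒Cb=1,th=0,odd=1
L=2*4+0=8  i=1*4+1*2+1=7

8,7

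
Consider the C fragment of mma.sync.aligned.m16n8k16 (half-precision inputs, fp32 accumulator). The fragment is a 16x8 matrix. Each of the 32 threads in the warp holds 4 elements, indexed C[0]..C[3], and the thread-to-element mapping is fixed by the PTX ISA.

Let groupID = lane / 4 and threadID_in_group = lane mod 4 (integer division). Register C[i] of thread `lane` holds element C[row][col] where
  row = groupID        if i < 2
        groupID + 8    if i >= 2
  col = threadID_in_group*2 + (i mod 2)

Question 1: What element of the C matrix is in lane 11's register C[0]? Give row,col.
lane 11⇒11/4=2, 11 mod 4=3
i=0  r:2+0⇒2  c:2·3+0⇒6

2,6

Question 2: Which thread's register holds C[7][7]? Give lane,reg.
31,1

r=7->g=7,rb=0  c=7->t=3,b0=1
L=7*4+3=31  i=0*2+1=1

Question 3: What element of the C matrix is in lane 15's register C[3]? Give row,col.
11,7

lane 15: g=3 (15/4), t=3 (15%4)
i=3: r=3+8=11, c=3*2+1=7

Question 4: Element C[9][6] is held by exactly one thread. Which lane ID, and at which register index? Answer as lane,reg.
r=9->g=1,rb=1  c=6->t=3,b0=0
L=1*4+3=7  i=1*2+0=2

7,2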